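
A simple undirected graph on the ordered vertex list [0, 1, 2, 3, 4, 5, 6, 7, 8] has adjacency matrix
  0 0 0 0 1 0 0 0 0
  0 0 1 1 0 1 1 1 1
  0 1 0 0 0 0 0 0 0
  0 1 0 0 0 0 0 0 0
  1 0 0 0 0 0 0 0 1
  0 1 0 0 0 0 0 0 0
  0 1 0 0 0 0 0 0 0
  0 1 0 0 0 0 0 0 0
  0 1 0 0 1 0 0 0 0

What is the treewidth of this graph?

A width-1 tree decomposition is:
Bags: B1 = {1, 8}  B2 = {1, 7}  B3 = {1, 5}  B4 = {1, 2}  B5 = {4, 8}  B6 = {0, 4}  B7 = {1, 3}  B8 = {1, 6}
Tree: B1–B2, B2–B3, B3–B4, B1–B5, B5–B6, B4–B7, B7–B8
The largest bag has 2 vertices, giving width 1; this decomposition certifies tw(G) ≤ 1. Since G has at least one edge (e.g. 1–8), it is not an edgeless graph, so tw(G) ≥ 1. The upper and lower bounds meet at 1, so that is the treewidth.

1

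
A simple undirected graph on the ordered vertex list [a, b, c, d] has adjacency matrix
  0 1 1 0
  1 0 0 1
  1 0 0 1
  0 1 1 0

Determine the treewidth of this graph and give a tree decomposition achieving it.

Treewidth 2.
One optimal decomposition is:
Bags: B1 = {a, b, d}  B2 = {a, c, d}
Tree: B1–B2

The largest bag has 3 vertices, giving width 2; this decomposition certifies tw(G) ≤ 2. Since d–b–a–c–d is a cycle in G, G is not acyclic. Forests are exactly the graphs of treewidth ≤ 1, so tw(G) ≥ 2. Hence tw(G) = 2 exactly.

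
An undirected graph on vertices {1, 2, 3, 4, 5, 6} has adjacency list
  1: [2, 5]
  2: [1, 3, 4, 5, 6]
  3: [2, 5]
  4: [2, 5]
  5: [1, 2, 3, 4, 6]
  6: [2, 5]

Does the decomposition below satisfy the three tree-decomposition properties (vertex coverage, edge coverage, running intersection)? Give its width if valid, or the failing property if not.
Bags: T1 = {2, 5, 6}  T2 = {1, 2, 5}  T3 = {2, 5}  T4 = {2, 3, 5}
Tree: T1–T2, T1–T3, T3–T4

No — vertex 4 appears in no bag.

A tree decomposition must satisfy three properties: every vertex lies in some bag; for every edge, both endpoints lie together in some bag; and for every vertex, the bags containing it form a connected subtree. Here vertex 4 appears in no bag, so the decomposition is invalid.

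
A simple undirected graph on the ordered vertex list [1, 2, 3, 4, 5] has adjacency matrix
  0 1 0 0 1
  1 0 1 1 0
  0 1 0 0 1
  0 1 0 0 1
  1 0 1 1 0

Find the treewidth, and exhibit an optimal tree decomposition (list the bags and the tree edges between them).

Treewidth 2.
One optimal decomposition is:
Bags: B1 = {2, 3, 5}  B2 = {1, 2, 5}  B3 = {2, 4, 5}
Tree: B1–B2, B2–B3

Every bag has size at most 3, so the width is 3 − 1 = 2 and tw(G) ≤ 2. The edges 3–5–1–2–3 form a cycle, so G is not a tree and its treewidth is at least 2. Therefore the treewidth is 2.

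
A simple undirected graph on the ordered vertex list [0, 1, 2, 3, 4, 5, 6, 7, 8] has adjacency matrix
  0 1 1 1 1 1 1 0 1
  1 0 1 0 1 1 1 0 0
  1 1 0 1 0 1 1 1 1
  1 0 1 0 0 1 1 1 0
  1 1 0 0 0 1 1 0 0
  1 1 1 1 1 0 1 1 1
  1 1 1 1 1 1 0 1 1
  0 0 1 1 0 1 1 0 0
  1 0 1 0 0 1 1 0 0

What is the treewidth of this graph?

4

A width-4 tree decomposition is:
Bags: B1 = {0, 1, 4, 5, 6}  B2 = {0, 1, 2, 5, 6}  B3 = {0, 2, 3, 5, 6}  B4 = {0, 2, 5, 6, 8}  B5 = {2, 3, 5, 6, 7}
Tree: B1–B2, B2–B3, B3–B4, B3–B5
Every bag has size at most 5, so the width is 5 − 1 = 4 and tw(G) ≤ 4. For the lower bound, the 5 vertices {0, 2, 5, 6, 8} are pairwise adjacent, and any tree decomposition puts a clique entirely inside one bag — forcing width ≥ 4. Hence tw(G) = 4 exactly.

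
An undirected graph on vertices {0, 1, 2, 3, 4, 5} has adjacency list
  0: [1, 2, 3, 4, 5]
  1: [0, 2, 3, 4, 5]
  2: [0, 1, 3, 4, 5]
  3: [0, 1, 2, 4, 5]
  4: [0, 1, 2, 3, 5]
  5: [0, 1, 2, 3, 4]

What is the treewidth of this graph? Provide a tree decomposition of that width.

Treewidth 5.
One optimal decomposition is:
Bags: B1 = {0, 1, 2, 3, 4, 5}
Tree: (single bag)

A single bag containing all 6 vertices is trivially a valid decomposition of width 5. Conversely, {0, 1, 2, 3, 4, 5} is a clique of size 6, and the vertices of any clique must share a bag in every tree decomposition; so some bag has ≥ 6 vertices and tw(G) ≥ 5. Combining the bounds, tw(G) = 5.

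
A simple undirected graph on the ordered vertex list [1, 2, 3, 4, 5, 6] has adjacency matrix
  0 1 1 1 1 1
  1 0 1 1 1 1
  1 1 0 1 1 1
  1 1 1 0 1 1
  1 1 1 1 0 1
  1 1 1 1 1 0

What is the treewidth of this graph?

A width-5 tree decomposition is:
Bags: B1 = {1, 2, 3, 4, 5, 6}
Tree: (single bag)
With just one bag of size 6, the width is 6 − 1 = 5, so tw(G) ≤ 5. For the lower bound, the 6 vertices {1, 2, 3, 4, 5, 6} are pairwise adjacent, and any tree decomposition puts a clique entirely inside one bag — forcing width ≥ 5. The upper and lower bounds meet at 5, so that is the treewidth.

5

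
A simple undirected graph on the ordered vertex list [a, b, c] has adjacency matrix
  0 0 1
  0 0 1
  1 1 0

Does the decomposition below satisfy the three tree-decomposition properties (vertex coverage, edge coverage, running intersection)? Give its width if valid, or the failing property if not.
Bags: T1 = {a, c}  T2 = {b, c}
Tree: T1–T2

Checking the three conditions: (i) the bags cover all of {a, b, c}; (ii) for each edge, some bag contains both endpoints; (iii) the bags containing any fixed vertex form a subtree. All hold, so the decomposition is valid with width 2 − 1 = 1.

Yes; width 1.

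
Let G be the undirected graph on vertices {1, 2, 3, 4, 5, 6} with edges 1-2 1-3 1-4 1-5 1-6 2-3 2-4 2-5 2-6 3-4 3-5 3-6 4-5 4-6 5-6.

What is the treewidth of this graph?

A width-5 tree decomposition is:
Bags: B1 = {1, 2, 3, 4, 5, 6}
Tree: (single bag)
A single bag containing all 6 vertices is trivially a valid decomposition of width 5. On the other hand G contains the 6-clique {1, 2, 3, 4, 5, 6}. A clique must lie in a single bag of any decomposition, so no decomposition can have width below 5. Combining the bounds, tw(G) = 5.

5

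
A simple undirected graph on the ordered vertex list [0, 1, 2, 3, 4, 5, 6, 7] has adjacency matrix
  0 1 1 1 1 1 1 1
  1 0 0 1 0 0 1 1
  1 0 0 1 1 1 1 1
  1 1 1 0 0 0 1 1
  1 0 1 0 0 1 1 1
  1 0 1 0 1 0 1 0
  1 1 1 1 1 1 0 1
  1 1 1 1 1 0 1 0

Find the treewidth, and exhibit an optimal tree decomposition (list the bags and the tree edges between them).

Treewidth 4.
One such decomposition:
Bags: B1 = {0, 2, 4, 5, 6}  B2 = {0, 2, 4, 6, 7}  B3 = {0, 2, 3, 6, 7}  B4 = {0, 1, 3, 6, 7}
Tree: B1–B2, B2–B3, B3–B4

Every bag has size at most 5, so the width is 5 − 1 = 4 and tw(G) ≤ 4. For the lower bound, the 5 vertices {0, 1, 3, 6, 7} are pairwise adjacent, and any tree decomposition puts a clique entirely inside one bag — forcing width ≥ 4. Hence tw(G) = 4 exactly.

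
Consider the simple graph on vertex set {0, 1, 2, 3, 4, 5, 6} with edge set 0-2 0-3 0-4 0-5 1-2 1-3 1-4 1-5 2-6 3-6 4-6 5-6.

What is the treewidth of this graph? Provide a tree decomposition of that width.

Each bag holds 4 vertices, so the decomposition has width 3, which upper-bounds the treewidth. For the lower bound: the 4 vertex sets {3,6}, {1,4}, {0}, {2} are disjoint, each induces a connected subgraph, and every pair is joined by at least one edge of G. Contracting each set to a single vertex therefore yields K_{4} as a minor, and since treewidth is minor-monotone, tw(G) ≥ tw(K_{4}) = 3. Hence tw(G) = 3 exactly.

Treewidth 3.
One optimal decomposition is:
Bags: B1 = {0, 1, 3, 6}  B2 = {0, 1, 4, 6}  B3 = {0, 1, 2, 6}  B4 = {0, 1, 5, 6}
Tree: B1–B2, B2–B3, B3–B4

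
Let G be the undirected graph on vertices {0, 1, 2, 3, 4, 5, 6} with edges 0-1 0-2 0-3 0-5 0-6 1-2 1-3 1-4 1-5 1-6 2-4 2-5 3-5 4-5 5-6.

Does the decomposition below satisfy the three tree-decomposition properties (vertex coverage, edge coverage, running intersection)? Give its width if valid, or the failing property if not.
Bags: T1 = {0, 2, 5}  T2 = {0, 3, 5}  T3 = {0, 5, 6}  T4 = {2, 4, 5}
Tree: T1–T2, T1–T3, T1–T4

A tree decomposition must satisfy three properties: every vertex lies in some bag; for every edge, both endpoints lie together in some bag; and for every vertex, the bags containing it form a connected subtree. Here vertex 1 appears in no bag, so the decomposition is invalid.

No — vertex 1 appears in no bag.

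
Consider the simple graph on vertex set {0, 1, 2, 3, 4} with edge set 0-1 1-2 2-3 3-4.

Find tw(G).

1

A width-1 tree decomposition is:
Bags: B1 = {3, 4}  B2 = {2, 3}  B3 = {1, 2}  B4 = {0, 1}
Tree: B1–B2, B2–B3, B3–B4
Each bag holds 2 vertices, so the decomposition has width 1, which upper-bounds the treewidth. Any graph with an edge has treewidth ≥ 1, and G has the edge 4–3. Hence tw(G) = 1 exactly.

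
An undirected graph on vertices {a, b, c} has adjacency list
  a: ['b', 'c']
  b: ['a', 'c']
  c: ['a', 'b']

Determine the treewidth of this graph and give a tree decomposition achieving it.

With just one bag of size 3, the width is 3 − 1 = 2, so tw(G) ≤ 2. For the lower bound, the 3 vertices {a, b, c} are pairwise adjacent, and any tree decomposition puts a clique entirely inside one bag — forcing width ≥ 2. Combining the bounds, tw(G) = 2.

Treewidth 2.
One optimal decomposition is:
Bags: B1 = {a, b, c}
Tree: (single bag)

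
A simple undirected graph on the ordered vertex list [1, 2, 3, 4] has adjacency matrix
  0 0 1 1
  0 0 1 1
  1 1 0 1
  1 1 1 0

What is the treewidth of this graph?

A width-2 tree decomposition is:
Bags: B1 = {2, 3, 4}  B2 = {1, 3, 4}
Tree: B1–B2
Each bag holds 3 vertices, so the decomposition has width 2, which upper-bounds the treewidth. On the other hand G contains the 3-clique {1, 3, 4}. A clique must lie in a single bag of any decomposition, so no decomposition can have width below 2. Therefore the treewidth is 2.

2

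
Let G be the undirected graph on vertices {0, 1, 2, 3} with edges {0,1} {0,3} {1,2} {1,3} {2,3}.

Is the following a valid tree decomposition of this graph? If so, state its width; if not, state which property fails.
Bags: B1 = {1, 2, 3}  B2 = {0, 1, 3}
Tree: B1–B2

Yes; width 2.

Checking the three conditions: (i) the bags cover all of {0, 1, 2, 3}; (ii) for each edge, some bag contains both endpoints; (iii) the bags containing any fixed vertex form a subtree. All hold, so the decomposition is valid with width 3 − 1 = 2.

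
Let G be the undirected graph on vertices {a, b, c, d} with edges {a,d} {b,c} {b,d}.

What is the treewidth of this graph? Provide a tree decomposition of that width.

The largest bag has 2 vertices, giving width 1; this decomposition certifies tw(G) ≤ 1. Since G has at least one edge (e.g. d–b), it is not an edgeless graph, so tw(G) ≥ 1. The upper and lower bounds meet at 1, so that is the treewidth.

Treewidth 1.
One optimal decomposition is:
Bags: B1 = {b, d}  B2 = {b, c}  B3 = {a, d}
Tree: B1–B2, B1–B3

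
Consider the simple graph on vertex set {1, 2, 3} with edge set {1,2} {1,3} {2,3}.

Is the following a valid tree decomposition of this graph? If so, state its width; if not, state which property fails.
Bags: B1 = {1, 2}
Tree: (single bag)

No — vertex 3 appears in no bag.

A tree decomposition must satisfy three properties: every vertex lies in some bag; for every edge, both endpoints lie together in some bag; and for every vertex, the bags containing it form a connected subtree. Here vertex 3 appears in no bag, so the decomposition is invalid.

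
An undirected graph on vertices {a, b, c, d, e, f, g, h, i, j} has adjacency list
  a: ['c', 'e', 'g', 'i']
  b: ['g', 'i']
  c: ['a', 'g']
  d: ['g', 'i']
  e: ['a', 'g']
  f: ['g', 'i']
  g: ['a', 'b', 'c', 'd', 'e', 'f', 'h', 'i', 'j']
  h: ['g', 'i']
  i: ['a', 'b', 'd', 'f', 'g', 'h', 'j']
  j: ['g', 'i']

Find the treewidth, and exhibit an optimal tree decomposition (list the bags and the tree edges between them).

Treewidth 2.
Bags: B1 = {a, e, g}  B2 = {a, g, i}  B3 = {a, c, g}  B4 = {f, g, i}  B5 = {d, g, i}  B6 = {g, h, i}  B7 = {g, i, j}  B8 = {b, g, i}
Tree: B1–B2, B1–B3, B2–B4, B4–B5, B5–B6, B6–B7, B6–B8

Every bag has size at most 3, so the width is 3 − 1 = 2 and tw(G) ≤ 2. For the lower bound, the 3 vertices {a, e, g} are pairwise adjacent, and any tree decomposition puts a clique entirely inside one bag — forcing width ≥ 2. The upper and lower bounds meet at 2, so that is the treewidth.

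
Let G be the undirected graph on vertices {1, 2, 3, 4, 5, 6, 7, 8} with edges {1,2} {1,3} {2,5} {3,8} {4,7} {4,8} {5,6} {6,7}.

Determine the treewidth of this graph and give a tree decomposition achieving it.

The largest bag has 3 vertices, giving width 2; this decomposition certifies tw(G) ≤ 2. Since 7–4–8–3–1–2–5–6–7 is a cycle in G, G is not acyclic. Forests are exactly the graphs of treewidth ≤ 1, so tw(G) ≥ 2. Hence tw(G) = 2 exactly.

Treewidth 2.
One such decomposition:
Bags: B1 = {4, 7, 8}  B2 = {3, 7, 8}  B3 = {1, 3, 7}  B4 = {1, 2, 7}  B5 = {2, 5, 7}  B6 = {5, 6, 7}
Tree: B1–B2, B2–B3, B3–B4, B4–B5, B5–B6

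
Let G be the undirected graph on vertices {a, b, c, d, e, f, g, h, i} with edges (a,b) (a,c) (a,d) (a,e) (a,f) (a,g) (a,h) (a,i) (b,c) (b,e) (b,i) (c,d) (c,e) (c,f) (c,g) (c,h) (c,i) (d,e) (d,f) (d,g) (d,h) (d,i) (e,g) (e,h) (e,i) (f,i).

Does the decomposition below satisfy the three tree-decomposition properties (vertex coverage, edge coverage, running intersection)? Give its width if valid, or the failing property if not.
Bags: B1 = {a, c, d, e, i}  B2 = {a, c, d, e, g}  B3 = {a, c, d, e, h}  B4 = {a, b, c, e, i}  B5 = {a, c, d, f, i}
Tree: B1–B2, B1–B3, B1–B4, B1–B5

Yes; width 4.

Every vertex of G appears in some bag (union = {a, b, c, d, e, f, g, h, i}); every edge is covered by a bag; and for each vertex v the set of bags containing v is connected in the bag tree. The decomposition is therefore valid. The largest bag has 5 vertices, so the width is 4.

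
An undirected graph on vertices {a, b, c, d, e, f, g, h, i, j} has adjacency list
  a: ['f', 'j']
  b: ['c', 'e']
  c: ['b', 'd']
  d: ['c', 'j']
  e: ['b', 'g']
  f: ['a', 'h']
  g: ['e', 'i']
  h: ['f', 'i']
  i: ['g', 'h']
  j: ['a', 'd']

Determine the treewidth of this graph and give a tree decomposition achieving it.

Treewidth 2.
One such decomposition:
Bags: B1 = {e, g, i}  B2 = {b, e, i}  B3 = {b, c, i}  B4 = {c, d, i}  B5 = {d, i, j}  B6 = {a, i, j}  B7 = {a, f, i}  B8 = {f, h, i}
Tree: B1–B2, B2–B3, B3–B4, B4–B5, B5–B6, B6–B7, B7–B8

Each bag holds 3 vertices, so the decomposition has width 2, which upper-bounds the treewidth. Since i–g–e–b–c–d–j–a–f–h–i is a cycle in G, G is not acyclic. Forests are exactly the graphs of treewidth ≤ 1, so tw(G) ≥ 2. Hence tw(G) = 2 exactly.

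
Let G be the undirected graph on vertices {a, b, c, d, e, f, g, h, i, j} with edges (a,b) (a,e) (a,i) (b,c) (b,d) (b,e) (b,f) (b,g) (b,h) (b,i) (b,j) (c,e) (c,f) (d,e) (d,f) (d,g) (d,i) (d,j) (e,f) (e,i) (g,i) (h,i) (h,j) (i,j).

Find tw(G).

3

A width-3 tree decomposition is:
Bags: B1 = {b, d, e, i}  B2 = {b, d, e, f}  B3 = {b, c, e, f}  B4 = {b, d, i, j}  B5 = {b, h, i, j}  B6 = {a, b, e, i}  B7 = {b, d, g, i}
Tree: B1–B2, B2–B3, B1–B4, B4–B5, B1–B6, B4–B7
Each bag holds 4 vertices, so the decomposition has width 3, which upper-bounds the treewidth. Conversely, {b, c, e, f} is a clique of size 4, and the vertices of any clique must share a bag in every tree decomposition; so some bag has ≥ 4 vertices and tw(G) ≥ 3. Combining the bounds, tw(G) = 3.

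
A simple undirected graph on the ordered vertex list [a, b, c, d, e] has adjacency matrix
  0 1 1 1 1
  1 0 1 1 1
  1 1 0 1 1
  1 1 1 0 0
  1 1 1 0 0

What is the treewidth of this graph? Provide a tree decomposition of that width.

Treewidth 3.
One such decomposition:
Bags: B1 = {a, b, c, e}  B2 = {a, b, c, d}
Tree: B1–B2

The largest bag has 4 vertices, giving width 3; this decomposition certifies tw(G) ≤ 3. On the other hand G contains the 4-clique {a, b, c, d}. A clique must lie in a single bag of any decomposition, so no decomposition can have width below 3. Combining the bounds, tw(G) = 3.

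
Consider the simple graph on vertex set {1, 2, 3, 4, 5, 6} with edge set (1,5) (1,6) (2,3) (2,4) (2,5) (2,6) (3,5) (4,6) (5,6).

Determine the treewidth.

A width-2 tree decomposition is:
Bags: B1 = {1, 5, 6}  B2 = {2, 5, 6}  B3 = {2, 3, 5}  B4 = {2, 4, 6}
Tree: B1–B2, B2–B3, B2–B4
Every bag has size at most 3, so the width is 3 − 1 = 2 and tw(G) ≤ 2. On the other hand G contains the 3-clique {1, 5, 6}. A clique must lie in a single bag of any decomposition, so no decomposition can have width below 2. Therefore the treewidth is 2.

2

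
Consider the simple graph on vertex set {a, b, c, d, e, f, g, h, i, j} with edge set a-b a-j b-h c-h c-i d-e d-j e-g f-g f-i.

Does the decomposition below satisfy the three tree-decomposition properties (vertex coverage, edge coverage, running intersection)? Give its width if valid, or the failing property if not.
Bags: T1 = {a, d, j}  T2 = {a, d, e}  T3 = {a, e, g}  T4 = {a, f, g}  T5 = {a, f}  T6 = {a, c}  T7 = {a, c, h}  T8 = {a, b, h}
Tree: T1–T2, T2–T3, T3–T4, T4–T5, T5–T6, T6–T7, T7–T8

A tree decomposition must satisfy three properties: every vertex lies in some bag; for every edge, both endpoints lie together in some bag; and for every vertex, the bags containing it form a connected subtree. Here vertex i appears in no bag, so the decomposition is invalid.

No — vertex i appears in no bag.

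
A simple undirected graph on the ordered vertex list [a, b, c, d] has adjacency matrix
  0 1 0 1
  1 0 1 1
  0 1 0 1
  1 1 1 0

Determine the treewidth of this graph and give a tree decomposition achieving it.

Each bag holds 3 vertices, so the decomposition has width 2, which upper-bounds the treewidth. For the lower bound, the 3 vertices {b, c, d} are pairwise adjacent, and any tree decomposition puts a clique entirely inside one bag — forcing width ≥ 2. The upper and lower bounds meet at 2, so that is the treewidth.

Treewidth 2.
One optimal decomposition is:
Bags: B1 = {b, c, d}  B2 = {a, b, d}
Tree: B1–B2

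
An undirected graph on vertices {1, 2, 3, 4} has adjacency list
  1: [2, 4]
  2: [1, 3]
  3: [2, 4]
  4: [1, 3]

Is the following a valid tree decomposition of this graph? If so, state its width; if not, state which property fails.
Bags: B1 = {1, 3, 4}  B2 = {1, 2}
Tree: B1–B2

A tree decomposition must satisfy three properties: every vertex lies in some bag; for every edge, both endpoints lie together in some bag; and for every vertex, the bags containing it form a connected subtree. Here edge (3,2) lies in no bag, so the decomposition is invalid.

No — edge (3,2) lies in no bag.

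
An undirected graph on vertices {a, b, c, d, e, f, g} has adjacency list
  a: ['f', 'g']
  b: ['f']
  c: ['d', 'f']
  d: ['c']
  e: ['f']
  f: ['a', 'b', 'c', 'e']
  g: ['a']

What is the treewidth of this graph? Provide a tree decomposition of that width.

Every bag has size at most 2, so the width is 2 − 1 = 1 and tw(G) ≤ 1. Since G has at least one edge (e.g. f–a), it is not an edgeless graph, so tw(G) ≥ 1. Hence tw(G) = 1 exactly.

Treewidth 1.
One such decomposition:
Bags: B1 = {a, f}  B2 = {c, f}  B3 = {c, d}  B4 = {b, f}  B5 = {a, g}  B6 = {e, f}
Tree: B1–B2, B2–B3, B1–B4, B1–B5, B2–B6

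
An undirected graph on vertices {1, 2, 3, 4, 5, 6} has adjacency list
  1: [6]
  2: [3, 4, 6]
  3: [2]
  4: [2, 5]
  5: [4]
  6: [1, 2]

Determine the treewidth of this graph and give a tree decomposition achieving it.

Every bag has size at most 2, so the width is 2 − 1 = 1 and tw(G) ≤ 1. G has an edge, so its treewidth is at least 1. The upper and lower bounds meet at 1, so that is the treewidth.

Treewidth 1.
Bags: B1 = {2, 4}  B2 = {2, 6}  B3 = {2, 3}  B4 = {1, 6}  B5 = {4, 5}
Tree: B1–B2, B1–B3, B2–B4, B1–B5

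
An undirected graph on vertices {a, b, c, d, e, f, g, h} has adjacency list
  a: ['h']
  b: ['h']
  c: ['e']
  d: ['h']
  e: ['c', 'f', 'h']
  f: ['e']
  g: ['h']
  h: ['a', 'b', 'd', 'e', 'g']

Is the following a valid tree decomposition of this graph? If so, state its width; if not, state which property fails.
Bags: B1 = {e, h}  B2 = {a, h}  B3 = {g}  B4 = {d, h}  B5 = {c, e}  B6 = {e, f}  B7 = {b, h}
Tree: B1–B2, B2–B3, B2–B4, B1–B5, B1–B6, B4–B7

A tree decomposition must satisfy three properties: every vertex lies in some bag; for every edge, both endpoints lie together in some bag; and for every vertex, the bags containing it form a connected subtree. Here edge (h,g) lies in no bag, so the decomposition is invalid.

No — edge (h,g) lies in no bag.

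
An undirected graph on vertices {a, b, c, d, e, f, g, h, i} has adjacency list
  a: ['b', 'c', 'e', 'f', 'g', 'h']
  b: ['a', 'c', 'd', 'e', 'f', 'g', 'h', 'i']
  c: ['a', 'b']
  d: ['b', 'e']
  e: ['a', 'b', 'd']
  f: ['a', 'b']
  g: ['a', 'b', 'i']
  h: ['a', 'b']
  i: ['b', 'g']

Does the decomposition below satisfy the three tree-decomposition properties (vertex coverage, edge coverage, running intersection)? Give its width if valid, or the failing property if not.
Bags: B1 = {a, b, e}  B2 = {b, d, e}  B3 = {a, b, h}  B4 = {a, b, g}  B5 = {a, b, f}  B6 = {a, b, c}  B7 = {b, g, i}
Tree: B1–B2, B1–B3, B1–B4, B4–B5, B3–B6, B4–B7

Checking the three conditions: (i) the bags cover all of {a, b, c, d, e, f, g, h, i}; (ii) for each edge, some bag contains both endpoints; (iii) the bags containing any fixed vertex form a subtree. All hold, so the decomposition is valid with width 3 − 1 = 2.

Yes; width 2.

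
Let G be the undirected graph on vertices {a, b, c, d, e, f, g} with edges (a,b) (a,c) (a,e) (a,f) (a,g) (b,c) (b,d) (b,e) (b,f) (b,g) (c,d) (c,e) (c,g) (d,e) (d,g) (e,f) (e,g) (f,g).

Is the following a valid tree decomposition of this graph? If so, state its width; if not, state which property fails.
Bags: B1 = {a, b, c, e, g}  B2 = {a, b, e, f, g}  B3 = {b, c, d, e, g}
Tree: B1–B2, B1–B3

Yes; width 4.

Checking the three conditions: (i) the bags cover all of {a, b, c, d, e, f, g}; (ii) for each edge, some bag contains both endpoints; (iii) the bags containing any fixed vertex form a subtree. All hold, so the decomposition is valid with width 5 − 1 = 4.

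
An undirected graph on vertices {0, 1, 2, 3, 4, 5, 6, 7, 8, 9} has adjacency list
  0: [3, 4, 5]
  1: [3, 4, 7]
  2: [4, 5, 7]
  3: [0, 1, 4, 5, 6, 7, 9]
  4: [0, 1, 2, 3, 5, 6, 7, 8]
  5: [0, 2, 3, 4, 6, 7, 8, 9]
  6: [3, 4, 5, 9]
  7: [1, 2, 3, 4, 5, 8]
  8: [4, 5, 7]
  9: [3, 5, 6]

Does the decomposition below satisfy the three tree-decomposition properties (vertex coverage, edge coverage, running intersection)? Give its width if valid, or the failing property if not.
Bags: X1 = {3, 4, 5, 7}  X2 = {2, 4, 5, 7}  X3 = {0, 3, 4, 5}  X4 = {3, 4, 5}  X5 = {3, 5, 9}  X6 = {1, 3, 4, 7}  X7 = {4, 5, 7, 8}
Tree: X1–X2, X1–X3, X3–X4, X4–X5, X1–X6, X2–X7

A tree decomposition must satisfy three properties: every vertex lies in some bag; for every edge, both endpoints lie together in some bag; and for every vertex, the bags containing it form a connected subtree. Here vertex 6 appears in no bag, so the decomposition is invalid.

No — vertex 6 appears in no bag.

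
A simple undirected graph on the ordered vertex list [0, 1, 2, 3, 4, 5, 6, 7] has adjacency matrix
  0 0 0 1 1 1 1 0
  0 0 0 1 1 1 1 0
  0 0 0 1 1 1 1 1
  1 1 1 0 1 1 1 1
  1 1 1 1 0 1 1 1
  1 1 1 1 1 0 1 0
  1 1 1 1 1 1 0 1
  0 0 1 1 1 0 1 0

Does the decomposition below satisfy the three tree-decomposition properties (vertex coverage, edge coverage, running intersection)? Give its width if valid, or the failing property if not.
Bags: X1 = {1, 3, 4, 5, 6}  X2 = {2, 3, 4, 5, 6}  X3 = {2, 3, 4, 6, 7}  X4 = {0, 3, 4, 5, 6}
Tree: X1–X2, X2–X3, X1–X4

Every vertex of G appears in some bag (union = {0, 1, 2, 3, 4, 5, 6, 7}); every edge is covered by a bag; and for each vertex v the set of bags containing v is connected in the bag tree. The decomposition is therefore valid. The largest bag has 5 vertices, so the width is 4.

Yes; width 4.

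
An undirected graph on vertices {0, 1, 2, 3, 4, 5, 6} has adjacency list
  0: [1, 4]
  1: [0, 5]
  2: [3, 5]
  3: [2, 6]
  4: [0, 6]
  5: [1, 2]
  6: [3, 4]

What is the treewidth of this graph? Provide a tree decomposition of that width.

Treewidth 2.
One such decomposition:
Bags: B1 = {3, 4, 6}  B2 = {0, 3, 4}  B3 = {0, 1, 3}  B4 = {1, 3, 5}  B5 = {2, 3, 5}
Tree: B1–B2, B2–B3, B3–B4, B4–B5

The largest bag has 3 vertices, giving width 2; this decomposition certifies tw(G) ≤ 2. For the lower bound, G contains the cycle 3–6–4–0–1–5–2–3, so G is not a forest; only forests have treewidth ≤ 1, hence tw(G) ≥ 2. Hence tw(G) = 2 exactly.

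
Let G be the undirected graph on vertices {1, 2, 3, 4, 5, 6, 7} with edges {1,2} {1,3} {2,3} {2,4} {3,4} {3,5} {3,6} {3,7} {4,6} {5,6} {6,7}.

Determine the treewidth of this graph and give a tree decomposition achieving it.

Treewidth 2.
One optimal decomposition is:
Bags: B1 = {2, 3, 4}  B2 = {1, 2, 3}  B3 = {3, 4, 6}  B4 = {3, 5, 6}  B5 = {3, 6, 7}
Tree: B1–B2, B1–B3, B3–B4, B4–B5

Every bag has size at most 3, so the width is 3 − 1 = 2 and tw(G) ≤ 2. On the other hand G contains the 3-clique {1, 2, 3}. A clique must lie in a single bag of any decomposition, so no decomposition can have width below 2. Combining the bounds, tw(G) = 2.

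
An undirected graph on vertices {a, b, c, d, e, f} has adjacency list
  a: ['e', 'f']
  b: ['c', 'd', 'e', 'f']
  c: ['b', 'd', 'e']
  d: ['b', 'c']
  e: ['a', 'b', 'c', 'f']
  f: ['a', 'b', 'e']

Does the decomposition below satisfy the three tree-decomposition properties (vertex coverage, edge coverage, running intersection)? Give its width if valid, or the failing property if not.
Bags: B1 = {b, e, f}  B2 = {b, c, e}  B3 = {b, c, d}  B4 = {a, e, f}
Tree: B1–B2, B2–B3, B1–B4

Vertex coverage: the bags together contain {a, b, c, d, e, f}, the full vertex set. Edge coverage: each edge of G has both endpoints in at least one bag. Running intersection: for every vertex, the bags containing it form a connected subtree. All three properties hold, so this is a valid tree decomposition of width max|bag| − 1 = 2, and hence tw(G) ≤ 2.

Yes; width 2.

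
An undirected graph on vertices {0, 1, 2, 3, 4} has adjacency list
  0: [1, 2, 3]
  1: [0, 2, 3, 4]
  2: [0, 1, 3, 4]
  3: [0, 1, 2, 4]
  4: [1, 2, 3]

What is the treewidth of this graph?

A width-3 tree decomposition is:
Bags: B1 = {0, 1, 2, 3}  B2 = {1, 2, 3, 4}
Tree: B1–B2
The largest bag has 4 vertices, giving width 3; this decomposition certifies tw(G) ≤ 3. On the other hand G contains the 4-clique {0, 1, 2, 3}. A clique must lie in a single bag of any decomposition, so no decomposition can have width below 3. Combining the bounds, tw(G) = 3.

3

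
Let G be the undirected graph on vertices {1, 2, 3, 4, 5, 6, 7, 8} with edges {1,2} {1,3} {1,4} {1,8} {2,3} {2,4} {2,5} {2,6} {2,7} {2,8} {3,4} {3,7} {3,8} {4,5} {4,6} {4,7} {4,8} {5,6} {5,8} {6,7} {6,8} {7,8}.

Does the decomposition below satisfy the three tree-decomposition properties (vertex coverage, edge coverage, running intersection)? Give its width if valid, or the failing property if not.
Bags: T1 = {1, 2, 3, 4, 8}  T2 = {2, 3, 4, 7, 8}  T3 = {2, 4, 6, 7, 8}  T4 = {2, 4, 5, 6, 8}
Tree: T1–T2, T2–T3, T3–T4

Yes; width 4.

Vertex coverage: the bags together contain {1, 2, 3, 4, 5, 6, 7, 8}, the full vertex set. Edge coverage: each edge of G has both endpoints in at least one bag. Running intersection: for every vertex, the bags containing it form a connected subtree. All three properties hold, so this is a valid tree decomposition of width max|bag| − 1 = 4, and hence tw(G) ≤ 4.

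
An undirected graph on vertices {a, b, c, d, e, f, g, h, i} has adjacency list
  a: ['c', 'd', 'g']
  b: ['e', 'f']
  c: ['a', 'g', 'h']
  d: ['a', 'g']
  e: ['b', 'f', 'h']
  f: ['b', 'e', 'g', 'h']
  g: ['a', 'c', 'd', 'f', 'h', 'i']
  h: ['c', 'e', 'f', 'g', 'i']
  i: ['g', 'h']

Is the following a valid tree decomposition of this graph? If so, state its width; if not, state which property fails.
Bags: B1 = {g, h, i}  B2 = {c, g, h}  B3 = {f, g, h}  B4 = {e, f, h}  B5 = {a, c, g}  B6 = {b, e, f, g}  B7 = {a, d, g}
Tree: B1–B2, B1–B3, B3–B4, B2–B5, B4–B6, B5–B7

A tree decomposition must satisfy three properties: every vertex lies in some bag; for every edge, both endpoints lie together in some bag; and for every vertex, the bags containing it form a connected subtree. Here bags containing vertex g are not connected in the tree, so the decomposition is invalid.

No — bags containing vertex g are not connected in the tree.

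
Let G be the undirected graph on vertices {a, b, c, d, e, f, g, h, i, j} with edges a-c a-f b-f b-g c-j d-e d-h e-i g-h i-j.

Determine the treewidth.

A width-2 tree decomposition is:
Bags: B1 = {d, e, h}  B2 = {e, g, h}  B3 = {b, e, g}  B4 = {b, e, f}  B5 = {a, e, f}  B6 = {a, c, e}  B7 = {c, e, j}  B8 = {e, i, j}
Tree: B1–B2, B2–B3, B3–B4, B4–B5, B5–B6, B6–B7, B7–B8
Each bag holds 3 vertices, so the decomposition has width 2, which upper-bounds the treewidth. For the lower bound, G contains the cycle e–d–h–g–b–f–a–c–j–i–e, so G is not a forest; only forests have treewidth ≤ 1, hence tw(G) ≥ 2. Combining the bounds, tw(G) = 2.

2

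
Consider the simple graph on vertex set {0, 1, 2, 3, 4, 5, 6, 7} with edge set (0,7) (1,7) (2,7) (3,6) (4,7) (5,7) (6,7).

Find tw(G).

A width-1 tree decomposition is:
Bags: B1 = {1, 7}  B2 = {5, 7}  B3 = {2, 7}  B4 = {6, 7}  B5 = {0, 7}  B6 = {4, 7}  B7 = {3, 6}
Tree: B1–B2, B1–B3, B1–B4, B3–B5, B5–B6, B4–B7
Each bag holds 2 vertices, so the decomposition has width 1, which upper-bounds the treewidth. G has an edge, so its treewidth is at least 1. Hence tw(G) = 1 exactly.

1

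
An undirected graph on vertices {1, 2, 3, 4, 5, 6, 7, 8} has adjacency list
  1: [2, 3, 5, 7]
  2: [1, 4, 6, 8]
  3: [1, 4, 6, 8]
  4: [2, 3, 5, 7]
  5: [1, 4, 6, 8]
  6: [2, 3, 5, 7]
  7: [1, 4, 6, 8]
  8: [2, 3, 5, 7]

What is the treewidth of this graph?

4

A width-4 tree decomposition is:
Bags: B1 = {1, 3, 4, 6, 8}  B2 = {1, 4, 5, 6, 8}  B3 = {1, 4, 6, 7, 8}  B4 = {1, 2, 4, 6, 8}
Tree: B1–B2, B2–B3, B3–B4
The largest bag has 5 vertices, giving width 4; this decomposition certifies tw(G) ≤ 4. For the lower bound: the 5 vertex sets {3,6}, {1,5}, {7,8}, {4}, {2} are disjoint, each induces a connected subgraph, and every pair is joined by at least one edge of G. Contracting each set to a single vertex therefore yields K_{5} as a minor, and since treewidth is minor-monotone, tw(G) ≥ tw(K_{5}) = 4. Therefore the treewidth is 4.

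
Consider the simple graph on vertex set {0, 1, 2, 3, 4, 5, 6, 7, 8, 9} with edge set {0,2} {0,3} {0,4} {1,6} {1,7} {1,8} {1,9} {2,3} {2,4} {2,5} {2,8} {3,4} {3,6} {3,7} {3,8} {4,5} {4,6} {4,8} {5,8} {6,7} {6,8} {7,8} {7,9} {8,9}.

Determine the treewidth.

3

A width-3 tree decomposition is:
Bags: B1 = {3, 4, 6, 8}  B2 = {3, 6, 7, 8}  B3 = {1, 6, 7, 8}  B4 = {2, 3, 4, 8}  B5 = {2, 4, 5, 8}  B6 = {1, 7, 8, 9}  B7 = {0, 2, 3, 4}
Tree: B1–B2, B2–B3, B1–B4, B4–B5, B3–B6, B4–B7
The largest bag has 4 vertices, giving width 3; this decomposition certifies tw(G) ≤ 3. Conversely, {0, 2, 3, 4} is a clique of size 4, and the vertices of any clique must share a bag in every tree decomposition; so some bag has ≥ 4 vertices and tw(G) ≥ 3. Therefore the treewidth is 3.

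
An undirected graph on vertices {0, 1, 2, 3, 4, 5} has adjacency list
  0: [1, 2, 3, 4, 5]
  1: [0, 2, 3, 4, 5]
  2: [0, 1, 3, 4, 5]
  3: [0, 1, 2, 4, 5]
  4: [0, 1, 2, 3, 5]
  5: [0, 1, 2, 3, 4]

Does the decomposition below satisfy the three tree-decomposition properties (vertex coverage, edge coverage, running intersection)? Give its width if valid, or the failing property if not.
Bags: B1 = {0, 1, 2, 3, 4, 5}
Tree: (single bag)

Every vertex of G appears in some bag (union = {0, 1, 2, 3, 4, 5}); every edge is covered by a bag; and for each vertex v the set of bags containing v is connected in the bag tree. The decomposition is therefore valid. The largest bag has 6 vertices, so the width is 5.

Yes; width 5.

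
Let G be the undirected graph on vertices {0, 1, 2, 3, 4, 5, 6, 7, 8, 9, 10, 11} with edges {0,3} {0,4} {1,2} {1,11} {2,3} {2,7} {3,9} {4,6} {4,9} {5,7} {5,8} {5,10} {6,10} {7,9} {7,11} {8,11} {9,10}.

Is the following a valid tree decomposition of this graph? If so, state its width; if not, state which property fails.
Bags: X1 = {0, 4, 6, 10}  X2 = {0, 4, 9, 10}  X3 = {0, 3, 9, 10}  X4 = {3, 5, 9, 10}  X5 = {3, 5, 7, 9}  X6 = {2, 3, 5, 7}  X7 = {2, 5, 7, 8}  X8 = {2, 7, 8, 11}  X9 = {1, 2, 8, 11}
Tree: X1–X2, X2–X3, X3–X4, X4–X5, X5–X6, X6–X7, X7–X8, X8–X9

Yes; width 3.

Every vertex of G appears in some bag (union = {0, 1, 2, 3, 4, 5, 6, 7, 8, 9, 10, 11}); every edge is covered by a bag; and for each vertex v the set of bags containing v is connected in the bag tree. The decomposition is therefore valid. The largest bag has 4 vertices, so the width is 3.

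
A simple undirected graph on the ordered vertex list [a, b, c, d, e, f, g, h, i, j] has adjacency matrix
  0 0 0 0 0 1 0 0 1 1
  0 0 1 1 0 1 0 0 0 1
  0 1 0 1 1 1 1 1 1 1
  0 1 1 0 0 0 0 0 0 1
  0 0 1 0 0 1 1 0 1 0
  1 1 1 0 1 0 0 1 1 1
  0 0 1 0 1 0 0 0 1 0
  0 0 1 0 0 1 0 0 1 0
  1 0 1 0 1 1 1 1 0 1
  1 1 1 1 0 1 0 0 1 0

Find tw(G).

A width-3 tree decomposition is:
Bags: B1 = {c, f, i, j}  B2 = {c, f, h, i}  B3 = {b, c, f, j}  B4 = {c, e, f, i}  B5 = {a, f, i, j}  B6 = {c, e, g, i}  B7 = {b, c, d, j}
Tree: B1–B2, B1–B3, B2–B4, B1–B5, B4–B6, B3–B7
Every bag has size at most 4, so the width is 4 − 1 = 3 and tw(G) ≤ 3. For the lower bound, the 4 vertices {b, c, d, j} are pairwise adjacent, and any tree decomposition puts a clique entirely inside one bag — forcing width ≥ 3. Hence tw(G) = 3 exactly.

3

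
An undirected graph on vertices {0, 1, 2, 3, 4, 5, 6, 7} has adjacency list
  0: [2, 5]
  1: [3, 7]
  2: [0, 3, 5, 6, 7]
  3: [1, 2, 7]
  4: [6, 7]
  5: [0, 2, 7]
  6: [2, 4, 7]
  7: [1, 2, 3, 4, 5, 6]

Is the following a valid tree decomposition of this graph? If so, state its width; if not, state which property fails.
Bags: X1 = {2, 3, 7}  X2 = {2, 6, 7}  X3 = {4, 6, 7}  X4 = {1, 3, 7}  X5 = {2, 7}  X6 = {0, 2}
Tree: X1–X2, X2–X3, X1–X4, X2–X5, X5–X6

A tree decomposition must satisfy three properties: every vertex lies in some bag; for every edge, both endpoints lie together in some bag; and for every vertex, the bags containing it form a connected subtree. Here vertex 5 appears in no bag, so the decomposition is invalid.

No — vertex 5 appears in no bag.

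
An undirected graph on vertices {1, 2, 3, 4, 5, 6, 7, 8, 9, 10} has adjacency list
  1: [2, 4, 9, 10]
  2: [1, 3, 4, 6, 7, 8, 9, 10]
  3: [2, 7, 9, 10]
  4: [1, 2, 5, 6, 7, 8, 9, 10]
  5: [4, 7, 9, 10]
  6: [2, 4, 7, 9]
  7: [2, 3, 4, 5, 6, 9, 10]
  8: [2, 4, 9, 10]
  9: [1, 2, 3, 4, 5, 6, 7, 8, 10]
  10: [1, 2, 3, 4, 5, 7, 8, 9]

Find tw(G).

A width-4 tree decomposition is:
Bags: B1 = {4, 5, 7, 9, 10}  B2 = {2, 4, 7, 9, 10}  B3 = {2, 4, 6, 7, 9}  B4 = {2, 3, 7, 9, 10}  B5 = {1, 2, 4, 9, 10}  B6 = {2, 4, 8, 9, 10}
Tree: B1–B2, B2–B3, B2–B4, B2–B5, B2–B6
The largest bag has 5 vertices, giving width 4; this decomposition certifies tw(G) ≤ 4. Conversely, {2, 3, 7, 9, 10} is a clique of size 5, and the vertices of any clique must share a bag in every tree decomposition; so some bag has ≥ 5 vertices and tw(G) ≥ 4. Combining the bounds, tw(G) = 4.

4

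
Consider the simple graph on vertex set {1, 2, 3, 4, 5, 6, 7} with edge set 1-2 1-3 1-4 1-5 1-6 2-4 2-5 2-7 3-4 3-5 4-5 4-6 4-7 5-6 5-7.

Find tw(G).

3

A width-3 tree decomposition is:
Bags: B1 = {1, 2, 4, 5}  B2 = {1, 4, 5, 6}  B3 = {2, 4, 5, 7}  B4 = {1, 3, 4, 5}
Tree: B1–B2, B1–B3, B1–B4
Each bag holds 4 vertices, so the decomposition has width 3, which upper-bounds the treewidth. On the other hand G contains the 4-clique {1, 2, 4, 5}. A clique must lie in a single bag of any decomposition, so no decomposition can have width below 3. Combining the bounds, tw(G) = 3.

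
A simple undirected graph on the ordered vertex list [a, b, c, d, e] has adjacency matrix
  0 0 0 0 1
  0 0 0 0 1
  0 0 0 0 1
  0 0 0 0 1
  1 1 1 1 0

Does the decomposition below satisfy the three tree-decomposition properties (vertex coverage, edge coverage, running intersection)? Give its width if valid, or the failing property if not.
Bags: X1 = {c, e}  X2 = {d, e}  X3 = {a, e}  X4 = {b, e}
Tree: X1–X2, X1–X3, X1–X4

Yes; width 1.

Vertex coverage: the bags together contain {a, b, c, d, e}, the full vertex set. Edge coverage: each edge of G has both endpoints in at least one bag. Running intersection: for every vertex, the bags containing it form a connected subtree. All three properties hold, so this is a valid tree decomposition of width max|bag| − 1 = 1, and hence tw(G) ≤ 1.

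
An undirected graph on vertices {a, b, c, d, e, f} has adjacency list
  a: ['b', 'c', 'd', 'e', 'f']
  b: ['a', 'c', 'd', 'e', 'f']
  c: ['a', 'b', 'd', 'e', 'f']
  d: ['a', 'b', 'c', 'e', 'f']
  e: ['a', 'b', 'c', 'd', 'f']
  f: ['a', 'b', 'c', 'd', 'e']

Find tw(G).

5

A width-5 tree decomposition is:
Bags: B1 = {a, b, c, d, e, f}
Tree: (single bag)
A single bag containing all 6 vertices is trivially a valid decomposition of width 5. On the other hand G contains the 6-clique {a, b, c, d, e, f}. A clique must lie in a single bag of any decomposition, so no decomposition can have width below 5. The upper and lower bounds meet at 5, so that is the treewidth.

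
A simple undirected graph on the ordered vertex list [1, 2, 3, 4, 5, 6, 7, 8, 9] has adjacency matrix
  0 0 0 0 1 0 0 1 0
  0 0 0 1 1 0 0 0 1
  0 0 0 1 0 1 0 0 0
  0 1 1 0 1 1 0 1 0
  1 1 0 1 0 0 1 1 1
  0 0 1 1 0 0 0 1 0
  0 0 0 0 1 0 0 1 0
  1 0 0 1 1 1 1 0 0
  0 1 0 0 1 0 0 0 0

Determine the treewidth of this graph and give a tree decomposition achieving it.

Treewidth 2.
One such decomposition:
Bags: B1 = {2, 4, 5}  B2 = {2, 5, 9}  B3 = {4, 5, 8}  B4 = {4, 6, 8}  B5 = {5, 7, 8}  B6 = {3, 4, 6}  B7 = {1, 5, 8}
Tree: B1–B2, B1–B3, B3–B4, B3–B5, B4–B6, B3–B7

Each bag holds 3 vertices, so the decomposition has width 2, which upper-bounds the treewidth. For the lower bound, the 3 vertices {3, 4, 6} are pairwise adjacent, and any tree decomposition puts a clique entirely inside one bag — forcing width ≥ 2. Combining the bounds, tw(G) = 2.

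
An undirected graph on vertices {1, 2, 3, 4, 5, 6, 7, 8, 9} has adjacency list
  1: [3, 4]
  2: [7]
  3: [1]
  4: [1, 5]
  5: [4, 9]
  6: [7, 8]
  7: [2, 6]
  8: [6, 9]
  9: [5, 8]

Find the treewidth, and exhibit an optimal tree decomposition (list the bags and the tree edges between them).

Treewidth 1.
One optimal decomposition is:
Bags: B1 = {1, 3}  B2 = {1, 4}  B3 = {4, 5}  B4 = {5, 9}  B5 = {8, 9}  B6 = {6, 8}  B7 = {6, 7}  B8 = {2, 7}
Tree: B1–B2, B2–B3, B3–B4, B4–B5, B5–B6, B6–B7, B7–B8

Each bag holds 2 vertices, so the decomposition has width 1, which upper-bounds the treewidth. Any graph with an edge has treewidth ≥ 1, and G has the edge 3–1. Hence tw(G) = 1 exactly.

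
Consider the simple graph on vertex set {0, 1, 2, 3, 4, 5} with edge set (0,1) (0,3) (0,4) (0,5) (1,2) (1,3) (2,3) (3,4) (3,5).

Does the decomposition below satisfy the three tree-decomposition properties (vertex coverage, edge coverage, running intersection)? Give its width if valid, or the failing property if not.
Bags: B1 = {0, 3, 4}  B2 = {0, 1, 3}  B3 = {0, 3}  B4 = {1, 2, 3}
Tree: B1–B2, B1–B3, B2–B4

A tree decomposition must satisfy three properties: every vertex lies in some bag; for every edge, both endpoints lie together in some bag; and for every vertex, the bags containing it form a connected subtree. Here vertex 5 appears in no bag, so the decomposition is invalid.

No — vertex 5 appears in no bag.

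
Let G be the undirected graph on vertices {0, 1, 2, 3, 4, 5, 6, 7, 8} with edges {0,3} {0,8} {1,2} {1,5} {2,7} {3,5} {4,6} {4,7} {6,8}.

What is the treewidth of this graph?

2

A width-2 tree decomposition is:
Bags: B1 = {4, 6, 8}  B2 = {0, 4, 8}  B3 = {0, 3, 4}  B4 = {3, 4, 5}  B5 = {1, 4, 5}  B6 = {1, 2, 4}  B7 = {2, 4, 7}
Tree: B1–B2, B2–B3, B3–B4, B4–B5, B5–B6, B6–B7
Each bag holds 3 vertices, so the decomposition has width 2, which upper-bounds the treewidth. Since 4–6–8–0–3–5–1–2–7–4 is a cycle in G, G is not acyclic. Forests are exactly the graphs of treewidth ≤ 1, so tw(G) ≥ 2. The upper and lower bounds meet at 2, so that is the treewidth.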